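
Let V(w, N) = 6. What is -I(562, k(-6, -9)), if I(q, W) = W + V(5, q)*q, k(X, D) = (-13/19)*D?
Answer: -64185/19 ≈ -3378.2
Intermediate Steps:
k(X, D) = -13*D/19 (k(X, D) = (-13*1/19)*D = -13*D/19)
I(q, W) = W + 6*q
-I(562, k(-6, -9)) = -(-13/19*(-9) + 6*562) = -(117/19 + 3372) = -1*64185/19 = -64185/19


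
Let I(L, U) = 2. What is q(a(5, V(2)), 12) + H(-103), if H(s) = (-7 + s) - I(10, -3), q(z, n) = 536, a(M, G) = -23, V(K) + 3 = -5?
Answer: 424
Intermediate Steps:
V(K) = -8 (V(K) = -3 - 5 = -8)
H(s) = -9 + s (H(s) = (-7 + s) - 1*2 = (-7 + s) - 2 = -9 + s)
q(a(5, V(2)), 12) + H(-103) = 536 + (-9 - 103) = 536 - 112 = 424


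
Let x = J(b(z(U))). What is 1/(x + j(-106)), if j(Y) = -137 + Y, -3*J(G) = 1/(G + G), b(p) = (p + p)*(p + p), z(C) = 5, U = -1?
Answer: -600/145801 ≈ -0.0041152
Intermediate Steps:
b(p) = 4*p² (b(p) = (2*p)*(2*p) = 4*p²)
J(G) = -1/(6*G) (J(G) = -1/(3*(G + G)) = -1/(2*G)/3 = -1/(6*G))
x = -1/600 (x = -1/(6*(4*5²)) = -1/(6*(4*25)) = -⅙/100 = -⅙*1/100 = -1/600 ≈ -0.0016667)
1/(x + j(-106)) = 1/(-1/600 + (-137 - 106)) = 1/(-1/600 - 243) = 1/(-145801/600) = -600/145801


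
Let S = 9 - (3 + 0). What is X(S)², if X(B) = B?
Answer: 36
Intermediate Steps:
S = 6 (S = 9 - 1*3 = 9 - 3 = 6)
X(S)² = 6² = 36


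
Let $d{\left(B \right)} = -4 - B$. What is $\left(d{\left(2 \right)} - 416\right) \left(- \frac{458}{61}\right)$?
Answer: $\frac{193276}{61} \approx 3168.5$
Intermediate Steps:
$\left(d{\left(2 \right)} - 416\right) \left(- \frac{458}{61}\right) = \left(\left(-4 - 2\right) - 416\right) \left(- \frac{458}{61}\right) = \left(\left(-4 - 2\right) - 416\right) \left(\left(-458\right) \frac{1}{61}\right) = \left(-6 - 416\right) \left(- \frac{458}{61}\right) = \left(-422\right) \left(- \frac{458}{61}\right) = \frac{193276}{61}$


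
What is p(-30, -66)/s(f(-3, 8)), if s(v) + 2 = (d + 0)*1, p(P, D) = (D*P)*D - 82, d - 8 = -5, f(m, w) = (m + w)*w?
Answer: -130762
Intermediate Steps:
f(m, w) = w*(m + w)
d = 3 (d = 8 - 5 = 3)
p(P, D) = -82 + P*D² (p(P, D) = P*D² - 82 = -82 + P*D²)
s(v) = 1 (s(v) = -2 + (3 + 0)*1 = -2 + 3*1 = -2 + 3 = 1)
p(-30, -66)/s(f(-3, 8)) = (-82 - 30*(-66)²)/1 = (-82 - 30*4356)*1 = (-82 - 130680)*1 = -130762*1 = -130762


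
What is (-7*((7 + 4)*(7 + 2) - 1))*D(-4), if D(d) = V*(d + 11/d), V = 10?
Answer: 46305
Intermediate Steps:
D(d) = 10*d + 110/d (D(d) = 10*(d + 11/d) = 10*d + 110/d)
(-7*((7 + 4)*(7 + 2) - 1))*D(-4) = (-7*((7 + 4)*(7 + 2) - 1))*(10*(-4) + 110/(-4)) = (-7*(11*9 - 1))*(-40 + 110*(-¼)) = (-7*(99 - 1))*(-40 - 55/2) = -7*98*(-135/2) = -686*(-135/2) = 46305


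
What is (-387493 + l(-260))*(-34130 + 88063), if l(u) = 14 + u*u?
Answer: -17252034107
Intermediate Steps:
l(u) = 14 + u**2
(-387493 + l(-260))*(-34130 + 88063) = (-387493 + (14 + (-260)**2))*(-34130 + 88063) = (-387493 + (14 + 67600))*53933 = (-387493 + 67614)*53933 = -319879*53933 = -17252034107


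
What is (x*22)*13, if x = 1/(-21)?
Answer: -286/21 ≈ -13.619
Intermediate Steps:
x = -1/21 ≈ -0.047619
(x*22)*13 = -1/21*22*13 = -22/21*13 = -286/21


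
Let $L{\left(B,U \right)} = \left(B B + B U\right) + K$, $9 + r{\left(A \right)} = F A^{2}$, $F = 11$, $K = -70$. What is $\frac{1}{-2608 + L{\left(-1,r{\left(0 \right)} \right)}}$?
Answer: $- \frac{1}{2668} \approx -0.00037481$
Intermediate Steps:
$r{\left(A \right)} = -9 + 11 A^{2}$
$L{\left(B,U \right)} = -70 + B^{2} + B U$ ($L{\left(B,U \right)} = \left(B B + B U\right) - 70 = \left(B^{2} + B U\right) - 70 = -70 + B^{2} + B U$)
$\frac{1}{-2608 + L{\left(-1,r{\left(0 \right)} \right)}} = \frac{1}{-2608 - \left(61 + 0 - 1\right)} = \frac{1}{-2608 - \left(60 + 0\right)} = \frac{1}{-2608 - 60} = \frac{1}{-2668} = - \frac{1}{2668}$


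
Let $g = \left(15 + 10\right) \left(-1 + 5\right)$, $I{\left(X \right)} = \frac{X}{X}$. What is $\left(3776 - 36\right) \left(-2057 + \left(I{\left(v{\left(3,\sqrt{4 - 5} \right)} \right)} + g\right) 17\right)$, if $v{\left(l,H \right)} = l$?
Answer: $-1271600$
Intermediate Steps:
$I{\left(X \right)} = 1$
$g = 100$ ($g = 25 \cdot 4 = 100$)
$\left(3776 - 36\right) \left(-2057 + \left(I{\left(v{\left(3,\sqrt{4 - 5} \right)} \right)} + g\right) 17\right) = \left(3776 - 36\right) \left(-2057 + \left(1 + 100\right) 17\right) = 3740 \left(-2057 + 101 \cdot 17\right) = 3740 \left(-2057 + 1717\right) = 3740 \left(-340\right) = -1271600$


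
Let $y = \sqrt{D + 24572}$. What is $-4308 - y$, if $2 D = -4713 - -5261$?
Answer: $-4308 - \sqrt{24846} \approx -4465.6$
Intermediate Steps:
$D = 274$ ($D = \frac{-4713 - -5261}{2} = \frac{-4713 + 5261}{2} = \frac{1}{2} \cdot 548 = 274$)
$y = \sqrt{24846}$ ($y = \sqrt{274 + 24572} = \sqrt{24846} \approx 157.63$)
$-4308 - y = -4308 - \sqrt{24846}$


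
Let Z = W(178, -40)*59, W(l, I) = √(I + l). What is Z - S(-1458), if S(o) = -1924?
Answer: 1924 + 59*√138 ≈ 2617.1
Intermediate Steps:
Z = 59*√138 (Z = √(-40 + 178)*59 = √138*59 = 59*√138 ≈ 693.09)
Z - S(-1458) = 59*√138 - 1*(-1924) = 59*√138 + 1924 = 1924 + 59*√138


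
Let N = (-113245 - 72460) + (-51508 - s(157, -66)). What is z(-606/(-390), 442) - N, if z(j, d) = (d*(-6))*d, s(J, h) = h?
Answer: -935037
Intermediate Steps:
N = -237147 (N = (-113245 - 72460) + (-51508 - 1*(-66)) = -185705 + (-51508 + 66) = -185705 - 51442 = -237147)
z(j, d) = -6*d² (z(j, d) = (-6*d)*d = -6*d²)
z(-606/(-390), 442) - N = -6*442² - 1*(-237147) = -6*195364 + 237147 = -1172184 + 237147 = -935037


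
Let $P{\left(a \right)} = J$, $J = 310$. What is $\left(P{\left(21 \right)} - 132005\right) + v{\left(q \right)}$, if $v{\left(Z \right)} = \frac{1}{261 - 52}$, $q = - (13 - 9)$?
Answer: $- \frac{27524254}{209} \approx -1.317 \cdot 10^{5}$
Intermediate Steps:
$q = -4$ ($q = \left(-1\right) 4 = -4$)
$v{\left(Z \right)} = \frac{1}{209}$
$P{\left(a \right)} = 310$
$\left(P{\left(21 \right)} - 132005\right) + v{\left(q \right)} = \left(310 - 132005\right) + \frac{1}{209} = -131695 + \frac{1}{209} = - \frac{27524254}{209}$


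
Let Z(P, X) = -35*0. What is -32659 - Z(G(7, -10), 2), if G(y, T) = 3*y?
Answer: -32659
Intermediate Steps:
Z(P, X) = 0
-32659 - Z(G(7, -10), 2) = -32659 - 1*0 = -32659 + 0 = -32659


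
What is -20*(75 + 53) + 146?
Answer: -2414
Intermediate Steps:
-20*(75 + 53) + 146 = -20*128 + 146 = -2560 + 146 = -2414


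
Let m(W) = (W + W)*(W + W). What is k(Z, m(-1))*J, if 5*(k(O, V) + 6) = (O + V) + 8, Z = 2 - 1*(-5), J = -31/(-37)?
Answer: -341/185 ≈ -1.8432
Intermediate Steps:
m(W) = 4*W² (m(W) = (2*W)*(2*W) = 4*W²)
J = 31/37 (J = -31*(-1/37) = 31/37 ≈ 0.83784)
Z = 7 (Z = 2 + 5 = 7)
k(O, V) = -22/5 + O/5 + V/5 (k(O, V) = -6 + ((O + V) + 8)/5 = -6 + (8 + O + V)/5 = -6 + (8/5 + O/5 + V/5) = -22/5 + O/5 + V/5)
k(Z, m(-1))*J = (-22/5 + (⅕)*7 + (4*(-1)²)/5)*(31/37) = (-22/5 + 7/5 + (4*1)/5)*(31/37) = (-22/5 + 7/5 + (⅕)*4)*(31/37) = (-22/5 + 7/5 + ⅘)*(31/37) = -11/5*31/37 = -341/185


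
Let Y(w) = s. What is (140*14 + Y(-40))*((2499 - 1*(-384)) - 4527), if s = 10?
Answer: -3238680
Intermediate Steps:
Y(w) = 10
(140*14 + Y(-40))*((2499 - 1*(-384)) - 4527) = (140*14 + 10)*((2499 - 1*(-384)) - 4527) = (1960 + 10)*((2499 + 384) - 4527) = 1970*(2883 - 4527) = 1970*(-1644) = -3238680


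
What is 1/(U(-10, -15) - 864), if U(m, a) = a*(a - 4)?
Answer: -1/579 ≈ -0.0017271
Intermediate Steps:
U(m, a) = a*(-4 + a)
1/(U(-10, -15) - 864) = 1/(-15*(-4 - 15) - 864) = 1/(-15*(-19) - 864) = 1/(285 - 864) = 1/(-579) = -1/579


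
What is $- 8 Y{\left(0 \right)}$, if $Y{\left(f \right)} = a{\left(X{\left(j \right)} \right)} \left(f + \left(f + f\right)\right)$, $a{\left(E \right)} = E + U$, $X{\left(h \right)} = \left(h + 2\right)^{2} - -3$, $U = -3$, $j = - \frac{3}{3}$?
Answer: $0$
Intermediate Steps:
$j = -1$ ($j = \left(-3\right) \frac{1}{3} = -1$)
$X{\left(h \right)} = 3 + \left(2 + h\right)^{2}$ ($X{\left(h \right)} = \left(2 + h\right)^{2} + 3 = 3 + \left(2 + h\right)^{2}$)
$a{\left(E \right)} = -3 + E$ ($a{\left(E \right)} = E - 3 = -3 + E$)
$Y{\left(f \right)} = 3 f$ ($Y{\left(f \right)} = \left(-3 + \left(3 + \left(2 - 1\right)^{2}\right)\right) \left(f + \left(f + f\right)\right) = \left(-3 + \left(3 + 1^{2}\right)\right) \left(f + 2 f\right) = \left(-3 + \left(3 + 1\right)\right) 3 f = \left(-3 + 4\right) 3 f = 1 \cdot 3 f = 3 f$)
$- 8 Y{\left(0 \right)} = - 8 \cdot 3 \cdot 0 = \left(-8\right) 0 = 0$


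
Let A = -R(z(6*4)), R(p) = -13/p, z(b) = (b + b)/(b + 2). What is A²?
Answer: 28561/576 ≈ 49.585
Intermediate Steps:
z(b) = 2*b/(2 + b) (z(b) = (2*b)/(2 + b) = 2*b/(2 + b))
A = 169/24 (A = -(-13)/(2*(6*4)/(2 + 6*4)) = -(-13)/(2*24/(2 + 24)) = -(-13)/(2*24/26) = -(-13)/(2*24*(1/26)) = -(-13)/24/13 = -(-13)*13/24 = -1*(-169/24) = 169/24 ≈ 7.0417)
A² = (169/24)² = 28561/576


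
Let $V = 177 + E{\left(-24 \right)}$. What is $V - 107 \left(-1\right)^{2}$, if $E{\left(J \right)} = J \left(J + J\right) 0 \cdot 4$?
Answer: $70$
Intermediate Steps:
$E{\left(J \right)} = 0$ ($E{\left(J \right)} = J 2 J 0 \cdot 4 = J 0 \cdot 4 = 0 \cdot 4 = 0$)
$V = 177$ ($V = 177 + 0 = 177$)
$V - 107 \left(-1\right)^{2} = 177 - 107 \left(-1\right)^{2} = 177 - 107 = 70$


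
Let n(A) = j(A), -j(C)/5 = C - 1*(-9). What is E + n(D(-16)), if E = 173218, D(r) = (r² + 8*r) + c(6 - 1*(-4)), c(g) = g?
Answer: 172483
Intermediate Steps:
j(C) = -45 - 5*C (j(C) = -5*(C - 1*(-9)) = -5*(C + 9) = -5*(9 + C) = -45 - 5*C)
D(r) = 10 + r² + 8*r (D(r) = (r² + 8*r) + (6 - 1*(-4)) = (r² + 8*r) + (6 + 4) = (r² + 8*r) + 10 = 10 + r² + 8*r)
n(A) = -45 - 5*A
E + n(D(-16)) = 173218 + (-45 - 5*(10 + (-16)² + 8*(-16))) = 173218 + (-45 - 5*(10 + 256 - 128)) = 173218 + (-45 - 5*138) = 173218 + (-45 - 690) = 173218 - 735 = 172483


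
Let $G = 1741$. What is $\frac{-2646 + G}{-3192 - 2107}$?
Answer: $\frac{905}{5299} \approx 0.17079$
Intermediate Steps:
$\frac{-2646 + G}{-3192 - 2107} = \frac{-2646 + 1741}{-3192 - 2107} = - \frac{905}{-3192 - 2107} = - \frac{905}{-5299} = \left(-905\right) \left(- \frac{1}{5299}\right) = \frac{905}{5299}$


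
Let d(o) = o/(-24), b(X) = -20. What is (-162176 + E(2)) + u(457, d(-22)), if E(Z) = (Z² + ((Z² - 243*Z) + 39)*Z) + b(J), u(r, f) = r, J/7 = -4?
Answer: -162621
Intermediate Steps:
J = -28 (J = 7*(-4) = -28)
d(o) = -o/24 (d(o) = o*(-1/24) = -o/24)
E(Z) = -20 + Z² + Z*(39 + Z² - 243*Z) (E(Z) = (Z² + ((Z² - 243*Z) + 39)*Z) - 20 = (Z² + (39 + Z² - 243*Z)*Z) - 20 = (Z² + Z*(39 + Z² - 243*Z)) - 20 = -20 + Z² + Z*(39 + Z² - 243*Z))
(-162176 + E(2)) + u(457, d(-22)) = (-162176 + (-20 + 2³ - 242*2² + 39*2)) + 457 = (-162176 + (-20 + 8 - 242*4 + 78)) + 457 = (-162176 + (-20 + 8 - 968 + 78)) + 457 = (-162176 - 902) + 457 = -163078 + 457 = -162621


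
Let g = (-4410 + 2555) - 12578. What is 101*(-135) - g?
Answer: 798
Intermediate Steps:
g = -14433 (g = -1855 - 12578 = -14433)
101*(-135) - g = 101*(-135) - 1*(-14433) = -13635 + 14433 = 798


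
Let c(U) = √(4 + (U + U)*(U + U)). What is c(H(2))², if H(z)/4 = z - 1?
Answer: 68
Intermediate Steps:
H(z) = -4 + 4*z (H(z) = 4*(z - 1) = 4*(-1 + z) = -4 + 4*z)
c(U) = √(4 + 4*U²) (c(U) = √(4 + (2*U)*(2*U)) = √(4 + 4*U²))
c(H(2))² = (2*√(1 + (-4 + 4*2)²))² = (2*√(1 + (-4 + 8)²))² = (2*√(1 + 4²))² = (2*√(1 + 16))² = (2*√17)² = 68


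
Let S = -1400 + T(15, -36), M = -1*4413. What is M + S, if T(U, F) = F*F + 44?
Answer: -4473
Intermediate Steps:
M = -4413
T(U, F) = 44 + F**2 (T(U, F) = F**2 + 44 = 44 + F**2)
S = -60 (S = -1400 + (44 + (-36)**2) = -1400 + (44 + 1296) = -1400 + 1340 = -60)
M + S = -4413 - 60 = -4473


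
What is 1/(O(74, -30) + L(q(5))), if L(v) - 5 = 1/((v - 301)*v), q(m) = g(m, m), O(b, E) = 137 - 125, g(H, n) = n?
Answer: 1480/25159 ≈ 0.058826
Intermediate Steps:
O(b, E) = 12
q(m) = m
L(v) = 5 + 1/(v*(-301 + v)) (L(v) = 5 + 1/((v - 301)*v) = 5 + 1/((-301 + v)*v) = 5 + 1/(v*(-301 + v)))
1/(O(74, -30) + L(q(5))) = 1/(12 + (1 - 1505*5 + 5*5²)/(5*(-301 + 5))) = 1/(12 + (⅕)*(1 - 7525 + 5*25)/(-296)) = 1/(12 + (⅕)*(-1/296)*(1 - 7525 + 125)) = 1/(12 + (⅕)*(-1/296)*(-7399)) = 1/(12 + 7399/1480) = 1/(25159/1480) = 1480/25159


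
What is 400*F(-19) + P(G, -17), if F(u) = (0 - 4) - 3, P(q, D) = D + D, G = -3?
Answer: -2834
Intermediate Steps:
P(q, D) = 2*D
F(u) = -7 (F(u) = -4 - 3 = -7)
400*F(-19) + P(G, -17) = 400*(-7) + 2*(-17) = -2800 - 34 = -2834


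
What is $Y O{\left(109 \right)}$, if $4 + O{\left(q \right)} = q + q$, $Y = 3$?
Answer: $642$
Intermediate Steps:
$O{\left(q \right)} = -4 + 2 q$ ($O{\left(q \right)} = -4 + \left(q + q\right) = -4 + 2 q$)
$Y O{\left(109 \right)} = 3 \left(-4 + 2 \cdot 109\right) = 3 \left(-4 + 218\right) = 3 \cdot 214 = 642$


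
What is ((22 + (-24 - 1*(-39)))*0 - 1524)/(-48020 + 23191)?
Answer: 1524/24829 ≈ 0.061380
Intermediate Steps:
((22 + (-24 - 1*(-39)))*0 - 1524)/(-48020 + 23191) = ((22 + (-24 + 39))*0 - 1524)/(-24829) = ((22 + 15)*0 - 1524)*(-1/24829) = (37*0 - 1524)*(-1/24829) = (0 - 1524)*(-1/24829) = -1524*(-1/24829) = 1524/24829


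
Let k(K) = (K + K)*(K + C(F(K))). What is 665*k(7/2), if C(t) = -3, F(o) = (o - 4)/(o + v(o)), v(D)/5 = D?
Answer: 4655/2 ≈ 2327.5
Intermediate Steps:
v(D) = 5*D
F(o) = (-4 + o)/(6*o) (F(o) = (o - 4)/(o + 5*o) = (-4 + o)/((6*o)) = (-4 + o)*(1/(6*o)) = (-4 + o)/(6*o))
k(K) = 2*K*(-3 + K) (k(K) = (K + K)*(K - 3) = (2*K)*(-3 + K) = 2*K*(-3 + K))
665*k(7/2) = 665*(2*(7/2)*(-3 + 7/2)) = 665*(2*(7/2)*(½)) = 665*(7/2) = 4655/2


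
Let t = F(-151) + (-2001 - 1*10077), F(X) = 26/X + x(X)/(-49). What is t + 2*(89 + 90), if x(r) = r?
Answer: -86694753/7399 ≈ -11717.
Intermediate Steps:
F(X) = 26/X - X/49 (F(X) = 26/X + X/(-49) = 26/X + X*(-1/49) = 26/X - X/49)
t = -89343595/7399 (t = (26/(-151) - 1/49*(-151)) + (-2001 - 1*10077) = (26*(-1/151) + 151/49) + (-2001 - 10077) = (-26/151 + 151/49) - 12078 = 21527/7399 - 12078 = -89343595/7399 ≈ -12075.)
t + 2*(89 + 90) = -89343595/7399 + 2*(89 + 90) = -89343595/7399 + 2*179 = -89343595/7399 + 358 = -86694753/7399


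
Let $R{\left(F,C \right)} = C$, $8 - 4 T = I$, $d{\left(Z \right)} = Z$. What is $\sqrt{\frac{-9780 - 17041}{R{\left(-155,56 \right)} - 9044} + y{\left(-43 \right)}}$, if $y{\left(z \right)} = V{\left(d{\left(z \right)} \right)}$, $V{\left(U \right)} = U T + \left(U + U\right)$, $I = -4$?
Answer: $\frac{i \sqrt{4281880953}}{4494} \approx 14.561 i$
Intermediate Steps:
$T = 3$ ($T = 2 - -1 = 2 + 1 = 3$)
$V{\left(U \right)} = 5 U$ ($V{\left(U \right)} = U 3 + \left(U + U\right) = 3 U + 2 U = 5 U$)
$y{\left(z \right)} = 5 z$
$\sqrt{\frac{-9780 - 17041}{R{\left(-155,56 \right)} - 9044} + y{\left(-43 \right)}} = \sqrt{\frac{-9780 - 17041}{56 - 9044} + 5 \left(-43\right)} = \sqrt{- \frac{26821}{-8988} - 215} = \sqrt{\left(-26821\right) \left(- \frac{1}{8988}\right) - 215} = \sqrt{\frac{26821}{8988} - 215} = \sqrt{- \frac{1905599}{8988}} = \frac{i \sqrt{4281880953}}{4494}$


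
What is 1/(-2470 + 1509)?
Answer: -1/961 ≈ -0.0010406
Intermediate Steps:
1/(-2470 + 1509) = 1/(-961) = -1/961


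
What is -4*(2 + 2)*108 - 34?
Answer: -1762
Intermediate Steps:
-4*(2 + 2)*108 - 34 = -4*4*108 - 34 = -16*108 - 34 = -1728 - 34 = -1762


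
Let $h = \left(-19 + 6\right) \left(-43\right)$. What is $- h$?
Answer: $-559$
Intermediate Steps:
$h = 559$ ($h = \left(-13\right) \left(-43\right) = 559$)
$- h = \left(-1\right) 559 = -559$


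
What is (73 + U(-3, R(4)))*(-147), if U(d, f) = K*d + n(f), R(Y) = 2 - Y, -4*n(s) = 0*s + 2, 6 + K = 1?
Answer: -25725/2 ≈ -12863.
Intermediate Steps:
K = -5 (K = -6 + 1 = -5)
n(s) = -½ (n(s) = -(0*s + 2)/4 = -(0 + 2)/4 = -¼*2 = -½)
U(d, f) = -½ - 5*d (U(d, f) = -5*d - ½ = -½ - 5*d)
(73 + U(-3, R(4)))*(-147) = (73 + (-½ - 5*(-3)))*(-147) = (73 + (-½ + 15))*(-147) = (73 + 29/2)*(-147) = (175/2)*(-147) = -25725/2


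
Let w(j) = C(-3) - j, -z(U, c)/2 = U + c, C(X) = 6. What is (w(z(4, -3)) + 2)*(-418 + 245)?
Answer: -1730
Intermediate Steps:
z(U, c) = -2*U - 2*c (z(U, c) = -2*(U + c) = -2*U - 2*c)
w(j) = 6 - j
(w(z(4, -3)) + 2)*(-418 + 245) = ((6 - (-2*4 - 2*(-3))) + 2)*(-418 + 245) = ((6 - (-8 + 6)) + 2)*(-173) = ((6 - 1*(-2)) + 2)*(-173) = ((6 + 2) + 2)*(-173) = (8 + 2)*(-173) = 10*(-173) = -1730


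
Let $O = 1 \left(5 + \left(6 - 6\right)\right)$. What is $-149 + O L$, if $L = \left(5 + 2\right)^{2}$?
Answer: $96$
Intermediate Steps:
$L = 49$ ($L = 7^{2} = 49$)
$O = 5$ ($O = 1 \left(5 + \left(6 - 6\right)\right) = 1 \left(5 + 0\right) = 1 \cdot 5 = 5$)
$-149 + O L = -149 + 5 \cdot 49 = -149 + 245 = 96$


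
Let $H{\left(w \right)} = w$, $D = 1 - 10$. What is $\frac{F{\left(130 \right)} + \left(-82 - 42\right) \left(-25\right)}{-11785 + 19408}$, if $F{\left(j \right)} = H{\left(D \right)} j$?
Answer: $\frac{1930}{7623} \approx 0.25318$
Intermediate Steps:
$D = -9$ ($D = 1 - 10 = -9$)
$F{\left(j \right)} = - 9 j$
$\frac{F{\left(130 \right)} + \left(-82 - 42\right) \left(-25\right)}{-11785 + 19408} = \frac{\left(-9\right) 130 + \left(-82 - 42\right) \left(-25\right)}{-11785 + 19408} = \frac{-1170 - -3100}{7623} = \left(-1170 + 3100\right) \frac{1}{7623} = 1930 \cdot \frac{1}{7623} = \frac{1930}{7623}$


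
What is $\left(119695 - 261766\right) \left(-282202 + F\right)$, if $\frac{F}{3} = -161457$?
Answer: $108907792683$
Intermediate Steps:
$F = -484371$ ($F = 3 \left(-161457\right) = -484371$)
$\left(119695 - 261766\right) \left(-282202 + F\right) = \left(119695 - 261766\right) \left(-282202 - 484371\right) = \left(-142071\right) \left(-766573\right) = 108907792683$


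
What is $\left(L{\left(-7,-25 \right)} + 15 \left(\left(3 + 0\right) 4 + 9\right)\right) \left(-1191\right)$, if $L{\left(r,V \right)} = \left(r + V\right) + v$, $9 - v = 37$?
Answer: $-303705$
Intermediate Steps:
$v = -28$ ($v = 9 - 37 = -28$)
$L{\left(r,V \right)} = -28 + V + r$ ($L{\left(r,V \right)} = \left(r + V\right) - 28 = \left(V + r\right) - 28 = -28 + V + r$)
$\left(L{\left(-7,-25 \right)} + 15 \left(\left(3 + 0\right) 4 + 9\right)\right) \left(-1191\right) = \left(\left(-28 - 25 - 7\right) + 15 \left(\left(3 + 0\right) 4 + 9\right)\right) \left(-1191\right) = \left(-60 + 15 \left(3 \cdot 4 + 9\right)\right) \left(-1191\right) = \left(-60 + 15 \left(12 + 9\right)\right) \left(-1191\right) = \left(-60 + 15 \cdot 21\right) \left(-1191\right) = \left(-60 + 315\right) \left(-1191\right) = 255 \left(-1191\right) = -303705$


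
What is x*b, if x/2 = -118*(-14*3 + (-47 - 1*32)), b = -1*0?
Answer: 0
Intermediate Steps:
b = 0
x = 28556 (x = 2*(-118*(-14*3 + (-47 - 1*32))) = 2*(-118*(-42 + (-47 - 32))) = 2*(-118*(-42 - 79)) = 2*(-118*(-121)) = 2*14278 = 28556)
x*b = 28556*0 = 0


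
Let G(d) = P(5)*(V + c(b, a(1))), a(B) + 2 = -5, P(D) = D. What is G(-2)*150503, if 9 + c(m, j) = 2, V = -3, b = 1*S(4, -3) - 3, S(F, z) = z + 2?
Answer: -7525150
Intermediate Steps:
a(B) = -7 (a(B) = -2 - 5 = -7)
S(F, z) = 2 + z
b = -4 (b = 1*(2 - 3) - 3 = 1*(-1) - 3 = -1 - 3 = -4)
c(m, j) = -7 (c(m, j) = -9 + 2 = -7)
G(d) = -50 (G(d) = 5*(-3 - 7) = 5*(-10) = -50)
G(-2)*150503 = -50*150503 = -7525150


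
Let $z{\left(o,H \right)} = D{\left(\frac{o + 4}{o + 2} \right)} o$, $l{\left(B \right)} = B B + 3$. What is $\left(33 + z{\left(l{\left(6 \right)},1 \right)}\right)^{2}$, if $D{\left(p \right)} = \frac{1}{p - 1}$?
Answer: $\frac{2772225}{4} \approx 6.9306 \cdot 10^{5}$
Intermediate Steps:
$D{\left(p \right)} = \frac{1}{-1 + p}$
$l{\left(B \right)} = 3 + B^{2}$ ($l{\left(B \right)} = B^{2} + 3 = 3 + B^{2}$)
$z{\left(o,H \right)} = \frac{o}{-1 + \frac{4 + o}{2 + o}}$ ($z{\left(o,H \right)} = \frac{o}{-1 + \frac{o + 4}{o + 2}} = \frac{o}{-1 + \frac{4 + o}{2 + o}}$)
$\left(33 + z{\left(l{\left(6 \right)},1 \right)}\right)^{2} = \left(33 + \frac{\left(3 + 6^{2}\right) \left(2 + \left(3 + 6^{2}\right)\right)}{2}\right)^{2} = \left(33 + \frac{\left(3 + 36\right) \left(2 + \left(3 + 36\right)\right)}{2}\right)^{2} = \left(33 + \frac{1}{2} \cdot 39 \left(2 + 39\right)\right)^{2} = \left(33 + \frac{1}{2} \cdot 39 \cdot 41\right)^{2} = \left(33 + \frac{1599}{2}\right)^{2} = \left(\frac{1665}{2}\right)^{2} = \frac{2772225}{4}$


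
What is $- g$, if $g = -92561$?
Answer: $92561$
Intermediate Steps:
$- g = \left(-1\right) \left(-92561\right) = 92561$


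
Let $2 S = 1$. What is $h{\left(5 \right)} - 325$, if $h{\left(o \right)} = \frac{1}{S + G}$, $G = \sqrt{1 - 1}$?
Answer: $-323$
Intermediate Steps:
$S = \frac{1}{2}$ ($S = \frac{1}{2} \cdot 1 = \frac{1}{2} \approx 0.5$)
$G = 0$ ($G = \sqrt{0} = 0$)
$h{\left(o \right)} = 2$ ($h{\left(o \right)} = \frac{1}{\frac{1}{2} + 0} = \frac{1}{\frac{1}{2}} = 2$)
$h{\left(5 \right)} - 325 = 2 - 325 = -323$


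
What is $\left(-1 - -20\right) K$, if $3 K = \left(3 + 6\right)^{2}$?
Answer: $513$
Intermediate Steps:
$K = 27$ ($K = \frac{\left(3 + 6\right)^{2}}{3} = \frac{9^{2}}{3} = \frac{1}{3} \cdot 81 = 27$)
$\left(-1 - -20\right) K = \left(-1 - -20\right) 27 = \left(-1 + 20\right) 27 = 19 \cdot 27 = 513$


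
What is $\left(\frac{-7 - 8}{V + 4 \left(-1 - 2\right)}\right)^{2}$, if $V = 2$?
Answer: $\frac{9}{4} \approx 2.25$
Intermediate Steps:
$\left(\frac{-7 - 8}{V + 4 \left(-1 - 2\right)}\right)^{2} = \left(\frac{-7 - 8}{2 + 4 \left(-1 - 2\right)}\right)^{2} = \left(- \frac{15}{2 + 4 \left(-3\right)}\right)^{2} = \left(- \frac{15}{2 - 12}\right)^{2} = \left(- \frac{15}{-10}\right)^{2} = \left(\left(-15\right) \left(- \frac{1}{10}\right)\right)^{2} = \left(\frac{3}{2}\right)^{2} = \frac{9}{4}$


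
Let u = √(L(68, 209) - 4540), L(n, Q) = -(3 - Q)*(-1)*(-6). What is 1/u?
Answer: -I*√826/1652 ≈ -0.017397*I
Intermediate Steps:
L(n, Q) = -18 + 6*Q (L(n, Q) = -(-3 + Q)*(-6) = -(18 - 6*Q) = -18 + 6*Q)
u = 2*I*√826 (u = √((-18 + 6*209) - 4540) = √((-18 + 1254) - 4540) = √(1236 - 4540) = √(-3304) = 2*I*√826 ≈ 57.48*I)
1/u = 1/(2*I*√826) = -I*√826/1652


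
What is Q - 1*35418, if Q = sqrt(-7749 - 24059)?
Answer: -35418 + 8*I*sqrt(497) ≈ -35418.0 + 178.35*I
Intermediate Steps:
Q = 8*I*sqrt(497) (Q = sqrt(-31808) = 8*I*sqrt(497) ≈ 178.35*I)
Q - 1*35418 = 8*I*sqrt(497) - 1*35418 = 8*I*sqrt(497) - 35418 = -35418 + 8*I*sqrt(497)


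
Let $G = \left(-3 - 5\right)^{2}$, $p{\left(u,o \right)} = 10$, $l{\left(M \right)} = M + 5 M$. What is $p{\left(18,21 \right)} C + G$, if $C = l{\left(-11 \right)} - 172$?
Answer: $-2316$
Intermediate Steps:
$l{\left(M \right)} = 6 M$
$C = -238$ ($C = 6 \left(-11\right) - 172 = -66 - 172 = -238$)
$G = 64$ ($G = \left(-8\right)^{2} = 64$)
$p{\left(18,21 \right)} C + G = 10 \left(-238\right) + 64 = -2380 + 64 = -2316$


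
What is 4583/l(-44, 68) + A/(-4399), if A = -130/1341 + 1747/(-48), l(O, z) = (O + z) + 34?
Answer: 216305805857/2737163376 ≈ 79.026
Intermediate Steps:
l(O, z) = 34 + O + z
A = -782989/21456 (A = -130*1/1341 + 1747*(-1/48) = -130/1341 - 1747/48 = -782989/21456 ≈ -36.493)
4583/l(-44, 68) + A/(-4399) = 4583/(34 - 44 + 68) - 782989/21456/(-4399) = 4583/58 - 782989/21456*(-1/4399) = 4583*(1/58) + 782989/94384944 = 4583/58 + 782989/94384944 = 216305805857/2737163376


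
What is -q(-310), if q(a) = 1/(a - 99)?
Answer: 1/409 ≈ 0.0024450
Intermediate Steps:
q(a) = 1/(-99 + a)
-q(-310) = -1/(-99 - 310) = -1/(-409) = -1*(-1/409) = 1/409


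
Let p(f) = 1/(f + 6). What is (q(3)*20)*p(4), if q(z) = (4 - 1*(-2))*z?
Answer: 36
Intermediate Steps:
p(f) = 1/(6 + f)
q(z) = 6*z (q(z) = (4 + 2)*z = 6*z)
(q(3)*20)*p(4) = ((6*3)*20)/(6 + 4) = (18*20)/10 = 360*(1/10) = 36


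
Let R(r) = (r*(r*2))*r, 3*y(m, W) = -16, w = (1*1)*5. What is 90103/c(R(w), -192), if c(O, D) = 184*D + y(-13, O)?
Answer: -270309/106000 ≈ -2.5501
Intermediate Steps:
w = 5 (w = 1*5 = 5)
y(m, W) = -16/3 (y(m, W) = (⅓)*(-16) = -16/3)
R(r) = 2*r³ (R(r) = (r*(2*r))*r = (2*r²)*r = 2*r³)
c(O, D) = -16/3 + 184*D (c(O, D) = 184*D - 16/3 = -16/3 + 184*D)
90103/c(R(w), -192) = 90103/(-16/3 + 184*(-192)) = 90103/(-16/3 - 35328) = 90103/(-106000/3) = 90103*(-3/106000) = -270309/106000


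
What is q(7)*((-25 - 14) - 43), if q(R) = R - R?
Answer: 0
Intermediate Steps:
q(R) = 0
q(7)*((-25 - 14) - 43) = 0*((-25 - 14) - 43) = 0*(-39 - 43) = 0*(-82) = 0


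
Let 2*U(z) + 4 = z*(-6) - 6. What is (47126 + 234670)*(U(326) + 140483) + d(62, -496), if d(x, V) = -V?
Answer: 39310542496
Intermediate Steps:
U(z) = -5 - 3*z (U(z) = -2 + (z*(-6) - 6)/2 = -2 + (-6*z - 6)/2 = -2 + (-6 - 6*z)/2 = -2 + (-3 - 3*z) = -5 - 3*z)
(47126 + 234670)*(U(326) + 140483) + d(62, -496) = (47126 + 234670)*((-5 - 3*326) + 140483) - 1*(-496) = 281796*((-5 - 978) + 140483) + 496 = 281796*(-983 + 140483) + 496 = 281796*139500 + 496 = 39310542000 + 496 = 39310542496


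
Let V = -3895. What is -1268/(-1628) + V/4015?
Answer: -5682/29711 ≈ -0.19124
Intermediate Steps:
-1268/(-1628) + V/4015 = -1268/(-1628) - 3895/4015 = -1268*(-1/1628) - 3895*1/4015 = 317/407 - 779/803 = -5682/29711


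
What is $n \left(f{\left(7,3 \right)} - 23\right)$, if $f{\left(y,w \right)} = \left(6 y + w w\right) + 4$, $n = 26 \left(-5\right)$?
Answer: $-4160$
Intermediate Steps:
$n = -130$
$f{\left(y,w \right)} = 4 + w^{2} + 6 y$ ($f{\left(y,w \right)} = \left(6 y + w^{2}\right) + 4 = \left(w^{2} + 6 y\right) + 4 = 4 + w^{2} + 6 y$)
$n \left(f{\left(7,3 \right)} - 23\right) = - 130 \left(\left(4 + 3^{2} + 6 \cdot 7\right) - 23\right) = - 130 \left(\left(4 + 9 + 42\right) - 23\right) = - 130 \left(55 - 23\right) = \left(-130\right) 32 = -4160$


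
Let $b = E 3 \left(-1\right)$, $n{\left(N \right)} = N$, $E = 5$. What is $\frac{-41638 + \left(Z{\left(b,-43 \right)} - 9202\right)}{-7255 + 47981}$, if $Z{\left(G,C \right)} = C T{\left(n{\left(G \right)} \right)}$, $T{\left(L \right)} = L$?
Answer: $- \frac{50195}{40726} \approx -1.2325$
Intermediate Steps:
$b = -15$ ($b = 5 \cdot 3 \left(-1\right) = 15 \left(-1\right) = -15$)
$Z{\left(G,C \right)} = C G$
$\frac{-41638 + \left(Z{\left(b,-43 \right)} - 9202\right)}{-7255 + 47981} = \frac{-41638 - 8557}{-7255 + 47981} = \frac{-41638 + \left(645 - 9202\right)}{40726} = \left(-41638 - 8557\right) \frac{1}{40726} = \left(-50195\right) \frac{1}{40726} = - \frac{50195}{40726}$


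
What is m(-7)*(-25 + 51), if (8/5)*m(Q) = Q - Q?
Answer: 0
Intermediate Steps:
m(Q) = 0 (m(Q) = 5*(Q - Q)/8 = (5/8)*0 = 0)
m(-7)*(-25 + 51) = 0*(-25 + 51) = 0*26 = 0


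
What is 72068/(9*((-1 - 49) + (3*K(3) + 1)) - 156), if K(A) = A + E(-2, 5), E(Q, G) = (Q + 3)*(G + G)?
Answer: -36034/123 ≈ -292.96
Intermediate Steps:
E(Q, G) = 2*G*(3 + Q) (E(Q, G) = (3 + Q)*(2*G) = 2*G*(3 + Q))
K(A) = 10 + A (K(A) = A + 2*5*(3 - 2) = A + 2*5*1 = A + 10 = 10 + A)
72068/(9*((-1 - 49) + (3*K(3) + 1)) - 156) = 72068/(9*((-1 - 49) + (3*(10 + 3) + 1)) - 156) = 72068/(9*(-50 + (3*13 + 1)) - 156) = 72068/(9*(-50 + (39 + 1)) - 156) = 72068/(9*(-50 + 40) - 156) = 72068/(9*(-10) - 156) = 72068/(-90 - 156) = 72068/(-246) = 72068*(-1/246) = -36034/123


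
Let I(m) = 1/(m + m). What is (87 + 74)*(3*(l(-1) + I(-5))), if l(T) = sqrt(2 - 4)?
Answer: -483/10 + 483*I*sqrt(2) ≈ -48.3 + 683.07*I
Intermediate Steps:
l(T) = I*sqrt(2) (l(T) = sqrt(-2) = I*sqrt(2))
I(m) = 1/(2*m)
(87 + 74)*(3*(l(-1) + I(-5))) = (87 + 74)*(3*(I*sqrt(2) + (1/2)/(-5))) = 161*(3*(I*sqrt(2) + (1/2)*(-1/5))) = 161*(3*(I*sqrt(2) - 1/10)) = 161*(3*(-1/10 + I*sqrt(2))) = 161*(-3/10 + 3*I*sqrt(2)) = -483/10 + 483*I*sqrt(2)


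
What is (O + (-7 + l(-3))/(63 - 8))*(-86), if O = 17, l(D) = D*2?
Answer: -79292/55 ≈ -1441.7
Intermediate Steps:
l(D) = 2*D
(O + (-7 + l(-3))/(63 - 8))*(-86) = (17 + (-7 + 2*(-3))/(63 - 8))*(-86) = (17 + (-7 - 6)/55)*(-86) = (17 - 13*1/55)*(-86) = (17 - 13/55)*(-86) = (922/55)*(-86) = -79292/55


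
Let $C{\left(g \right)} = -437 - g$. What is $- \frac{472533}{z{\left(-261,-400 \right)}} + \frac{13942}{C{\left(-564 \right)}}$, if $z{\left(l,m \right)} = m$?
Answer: $\frac{65588491}{50800} \approx 1291.1$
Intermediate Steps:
$- \frac{472533}{z{\left(-261,-400 \right)}} + \frac{13942}{C{\left(-564 \right)}} = - \frac{472533}{-400} + \frac{13942}{-437 - -564} = \left(-472533\right) \left(- \frac{1}{400}\right) + \frac{13942}{-437 + 564} = \frac{472533}{400} + \frac{13942}{127} = \frac{65588491}{50800}$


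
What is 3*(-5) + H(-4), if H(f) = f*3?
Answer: -27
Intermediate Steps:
H(f) = 3*f
3*(-5) + H(-4) = 3*(-5) + 3*(-4) = -15 - 12 = -27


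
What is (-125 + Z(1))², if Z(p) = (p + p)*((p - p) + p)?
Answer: 15129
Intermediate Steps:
Z(p) = 2*p² (Z(p) = (2*p)*(0 + p) = (2*p)*p = 2*p²)
(-125 + Z(1))² = (-125 + 2*1²)² = (-125 + 2*1)² = (-125 + 2)² = (-123)² = 15129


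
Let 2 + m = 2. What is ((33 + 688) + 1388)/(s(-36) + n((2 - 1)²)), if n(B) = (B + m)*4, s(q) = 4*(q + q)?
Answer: -2109/284 ≈ -7.4261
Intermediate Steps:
m = 0 (m = -2 + 2 = 0)
s(q) = 8*q (s(q) = 4*(2*q) = 8*q)
n(B) = 4*B (n(B) = (B + 0)*4 = B*4 = 4*B)
((33 + 688) + 1388)/(s(-36) + n((2 - 1)²)) = ((33 + 688) + 1388)/(8*(-36) + 4*(2 - 1)²) = (721 + 1388)/(-288 + 4*1²) = 2109/(-288 + 4*1) = 2109/(-288 + 4) = 2109/(-284) = 2109*(-1/284) = -2109/284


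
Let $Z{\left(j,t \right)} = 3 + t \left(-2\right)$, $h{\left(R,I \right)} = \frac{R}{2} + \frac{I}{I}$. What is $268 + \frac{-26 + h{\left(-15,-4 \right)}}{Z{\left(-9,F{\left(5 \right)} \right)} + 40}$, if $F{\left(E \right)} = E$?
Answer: $\frac{17623}{66} \approx 267.02$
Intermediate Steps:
$h{\left(R,I \right)} = 1 + \frac{R}{2}$ ($h{\left(R,I \right)} = R \frac{1}{2} + 1 = \frac{R}{2} + 1 = 1 + \frac{R}{2}$)
$Z{\left(j,t \right)} = 3 - 2 t$
$268 + \frac{-26 + h{\left(-15,-4 \right)}}{Z{\left(-9,F{\left(5 \right)} \right)} + 40} = 268 + \frac{-26 + \left(1 + \frac{1}{2} \left(-15\right)\right)}{\left(3 - 10\right) + 40} = 268 + \frac{-26 + \left(1 - \frac{15}{2}\right)}{\left(3 - 10\right) + 40} = 268 + \frac{-26 - \frac{13}{2}}{-7 + 40} = 268 - \frac{65}{2 \cdot 33} = 268 - \frac{65}{66} = \frac{17623}{66}$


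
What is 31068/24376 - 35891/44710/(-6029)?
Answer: 523466188571/410669464865 ≈ 1.2747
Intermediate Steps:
31068/24376 - 35891/44710/(-6029) = 31068*(1/24376) - 35891*1/44710*(-1/6029) = 7767/6094 - 35891/44710*(-1/6029) = 7767/6094 + 35891/269556590 = 523466188571/410669464865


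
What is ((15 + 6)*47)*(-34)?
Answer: -33558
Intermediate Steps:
((15 + 6)*47)*(-34) = (21*47)*(-34) = 987*(-34) = -33558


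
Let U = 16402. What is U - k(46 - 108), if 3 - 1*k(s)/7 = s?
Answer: 15947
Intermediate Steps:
k(s) = 21 - 7*s
U - k(46 - 108) = 16402 - (21 - 7*(46 - 108)) = 16402 - (21 - 7*(-62)) = 16402 - (21 + 434) = 16402 - 1*455 = 16402 - 455 = 15947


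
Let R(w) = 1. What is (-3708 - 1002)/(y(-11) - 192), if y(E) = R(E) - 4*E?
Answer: 1570/49 ≈ 32.041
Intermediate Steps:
y(E) = 1 - 4*E
(-3708 - 1002)/(y(-11) - 192) = (-3708 - 1002)/((1 - 4*(-11)) - 192) = -4710/((1 + 44) - 192) = -4710/(45 - 192) = -4710/(-147) = -4710*(-1/147) = 1570/49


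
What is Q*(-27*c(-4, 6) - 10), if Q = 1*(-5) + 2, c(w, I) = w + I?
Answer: 192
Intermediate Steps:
c(w, I) = I + w
Q = -3 (Q = -5 + 2 = -3)
Q*(-27*c(-4, 6) - 10) = -3*(-27*(6 - 4) - 10) = -3*(-27*2 - 10) = -3*(-54 - 10) = -3*(-64) = 192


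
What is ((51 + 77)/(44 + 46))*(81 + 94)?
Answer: 2240/9 ≈ 248.89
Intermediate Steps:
((51 + 77)/(44 + 46))*(81 + 94) = (128/90)*175 = (128*(1/90))*175 = (64/45)*175 = 2240/9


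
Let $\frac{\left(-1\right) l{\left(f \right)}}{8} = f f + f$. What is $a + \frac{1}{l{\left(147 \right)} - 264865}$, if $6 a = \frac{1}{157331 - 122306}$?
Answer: $\frac{228763}{92237566950} \approx 2.4801 \cdot 10^{-6}$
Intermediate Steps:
$l{\left(f \right)} = - 8 f - 8 f^{2}$ ($l{\left(f \right)} = - 8 \left(f f + f\right) = - 8 \left(f^{2} + f\right) = - 8 \left(f + f^{2}\right) = - 8 f - 8 f^{2}$)
$a = \frac{1}{210150}$ ($a = \frac{1}{6 \left(157331 - 122306\right)} = \frac{1}{6 \cdot 35025} = \frac{1}{6} \cdot \frac{1}{35025} = \frac{1}{210150} \approx 4.7585 \cdot 10^{-6}$)
$a + \frac{1}{l{\left(147 \right)} - 264865} = \frac{1}{210150} + \frac{1}{\left(-8\right) 147 \left(1 + 147\right) - 264865} = \frac{1}{210150} + \frac{1}{\left(-8\right) 147 \cdot 148 - 264865} = \frac{1}{210150} + \frac{1}{-174048 - 264865} = \frac{1}{210150} + \frac{1}{-438913} = \frac{1}{210150} - \frac{1}{438913} = \frac{228763}{92237566950}$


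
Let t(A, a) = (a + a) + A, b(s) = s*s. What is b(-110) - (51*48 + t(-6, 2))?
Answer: 9654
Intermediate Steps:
b(s) = s²
t(A, a) = A + 2*a (t(A, a) = 2*a + A = A + 2*a)
b(-110) - (51*48 + t(-6, 2)) = (-110)² - (51*48 + (-6 + 2*2)) = 12100 - (2448 + (-6 + 4)) = 12100 - (2448 - 2) = 12100 - 1*2446 = 12100 - 2446 = 9654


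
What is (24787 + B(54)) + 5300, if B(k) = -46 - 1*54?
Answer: 29987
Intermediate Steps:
B(k) = -100 (B(k) = -46 - 54 = -100)
(24787 + B(54)) + 5300 = (24787 - 100) + 5300 = 24687 + 5300 = 29987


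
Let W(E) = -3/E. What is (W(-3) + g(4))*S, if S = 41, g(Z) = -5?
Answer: -164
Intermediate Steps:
(W(-3) + g(4))*S = (-3/(-3) - 5)*41 = (-3*(-1/3) - 5)*41 = (1 - 5)*41 = -4*41 = -164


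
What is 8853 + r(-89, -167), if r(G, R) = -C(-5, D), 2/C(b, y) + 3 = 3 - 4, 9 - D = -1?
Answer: 17707/2 ≈ 8853.5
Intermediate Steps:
D = 10 (D = 9 - 1*(-1) = 9 + 1 = 10)
C(b, y) = -½ (C(b, y) = 2/(-3 + (3 - 4)) = 2/(-3 - 1) = 2/(-4) = 2*(-¼) = -½)
r(G, R) = ½ (r(G, R) = -1*(-½) = ½)
8853 + r(-89, -167) = 8853 + ½ = 17707/2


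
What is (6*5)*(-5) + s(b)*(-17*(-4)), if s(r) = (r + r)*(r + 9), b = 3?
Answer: 4746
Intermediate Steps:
s(r) = 2*r*(9 + r) (s(r) = (2*r)*(9 + r) = 2*r*(9 + r))
(6*5)*(-5) + s(b)*(-17*(-4)) = (6*5)*(-5) + (2*3*(9 + 3))*(-17*(-4)) = 30*(-5) + (2*3*12)*68 = -150 + 72*68 = -150 + 4896 = 4746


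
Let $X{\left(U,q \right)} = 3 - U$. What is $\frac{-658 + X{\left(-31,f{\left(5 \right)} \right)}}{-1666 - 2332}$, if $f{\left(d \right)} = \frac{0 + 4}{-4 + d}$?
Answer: $\frac{312}{1999} \approx 0.15608$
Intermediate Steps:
$f{\left(d \right)} = \frac{4}{-4 + d}$
$\frac{-658 + X{\left(-31,f{\left(5 \right)} \right)}}{-1666 - 2332} = \frac{-658 + \left(3 - -31\right)}{-1666 - 2332} = \frac{-658 + \left(3 + 31\right)}{-3998} = \left(-658 + 34\right) \left(- \frac{1}{3998}\right) = \left(-624\right) \left(- \frac{1}{3998}\right) = \frac{312}{1999}$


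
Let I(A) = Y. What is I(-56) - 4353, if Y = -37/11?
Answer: -47920/11 ≈ -4356.4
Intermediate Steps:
Y = -37/11 (Y = -37*1/11 = -37/11 ≈ -3.3636)
I(A) = -37/11
I(-56) - 4353 = -37/11 - 4353 = -47920/11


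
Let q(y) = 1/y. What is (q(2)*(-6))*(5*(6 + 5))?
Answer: -165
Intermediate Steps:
q(y) = 1/y
(q(2)*(-6))*(5*(6 + 5)) = (-6/2)*(5*(6 + 5)) = ((½)*(-6))*(5*11) = -3*55 = -165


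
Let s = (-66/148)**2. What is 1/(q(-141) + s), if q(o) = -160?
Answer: -5476/875071 ≈ -0.0062578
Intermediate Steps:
s = 1089/5476 (s = (-66*1/148)**2 = (-33/74)**2 = 1089/5476 ≈ 0.19887)
1/(q(-141) + s) = 1/(-160 + 1089/5476) = 1/(-875071/5476) = -5476/875071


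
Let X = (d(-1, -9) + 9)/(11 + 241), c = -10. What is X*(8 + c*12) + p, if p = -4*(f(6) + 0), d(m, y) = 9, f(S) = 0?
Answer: -8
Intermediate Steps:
X = 1/14 (X = (9 + 9)/(11 + 241) = 18/252 = 18*(1/252) = 1/14 ≈ 0.071429)
p = 0 (p = -4*(0 + 0) = -4*0 = 0)
X*(8 + c*12) + p = (8 - 10*12)/14 + 0 = (8 - 120)/14 + 0 = (1/14)*(-112) + 0 = -8 + 0 = -8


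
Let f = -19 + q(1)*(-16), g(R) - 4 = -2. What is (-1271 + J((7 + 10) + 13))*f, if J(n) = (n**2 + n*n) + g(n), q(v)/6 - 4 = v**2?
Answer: -264969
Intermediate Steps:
q(v) = 24 + 6*v**2
g(R) = 2 (g(R) = 4 - 2 = 2)
f = -499 (f = -19 + (24 + 6*1**2)*(-16) = -19 + (24 + 6*1)*(-16) = -19 + (24 + 6)*(-16) = -19 + 30*(-16) = -19 - 480 = -499)
J(n) = 2 + 2*n**2 (J(n) = (n**2 + n*n) + 2 = (n**2 + n**2) + 2 = 2*n**2 + 2 = 2 + 2*n**2)
(-1271 + J((7 + 10) + 13))*f = (-1271 + (2 + 2*((7 + 10) + 13)**2))*(-499) = (-1271 + (2 + 2*(17 + 13)**2))*(-499) = (-1271 + (2 + 2*30**2))*(-499) = (-1271 + (2 + 2*900))*(-499) = (-1271 + (2 + 1800))*(-499) = (-1271 + 1802)*(-499) = 531*(-499) = -264969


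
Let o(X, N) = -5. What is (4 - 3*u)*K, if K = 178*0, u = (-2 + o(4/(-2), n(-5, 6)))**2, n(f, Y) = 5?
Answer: 0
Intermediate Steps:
u = 49 (u = (-2 - 5)**2 = (-7)**2 = 49)
K = 0
(4 - 3*u)*K = (4 - 3*49)*0 = (4 - 147)*0 = -143*0 = 0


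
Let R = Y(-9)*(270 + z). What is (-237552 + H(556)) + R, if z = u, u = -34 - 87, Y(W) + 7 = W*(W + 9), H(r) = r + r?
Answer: -237483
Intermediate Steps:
H(r) = 2*r
Y(W) = -7 + W*(9 + W) (Y(W) = -7 + W*(W + 9) = -7 + W*(9 + W))
u = -121
z = -121
R = -1043 (R = (-7 + (-9)**2 + 9*(-9))*(270 - 121) = (-7 + 81 - 81)*149 = -7*149 = -1043)
(-237552 + H(556)) + R = (-237552 + 2*556) - 1043 = (-237552 + 1112) - 1043 = -236440 - 1043 = -237483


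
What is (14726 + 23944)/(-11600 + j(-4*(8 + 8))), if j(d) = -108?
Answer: -19335/5854 ≈ -3.3029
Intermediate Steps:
(14726 + 23944)/(-11600 + j(-4*(8 + 8))) = (14726 + 23944)/(-11600 - 108) = 38670/(-11708) = 38670*(-1/11708) = -19335/5854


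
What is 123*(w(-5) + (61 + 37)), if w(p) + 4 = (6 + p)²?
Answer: 11685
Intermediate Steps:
w(p) = -4 + (6 + p)²
123*(w(-5) + (61 + 37)) = 123*((-4 + (6 - 5)²) + (61 + 37)) = 123*((-4 + 1²) + 98) = 123*((-4 + 1) + 98) = 123*(-3 + 98) = 123*95 = 11685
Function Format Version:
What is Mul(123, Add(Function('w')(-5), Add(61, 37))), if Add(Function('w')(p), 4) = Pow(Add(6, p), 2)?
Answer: 11685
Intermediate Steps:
Function('w')(p) = Add(-4, Pow(Add(6, p), 2))
Mul(123, Add(Function('w')(-5), Add(61, 37))) = Mul(123, Add(Add(-4, Pow(Add(6, -5), 2)), Add(61, 37))) = Mul(123, Add(Add(-4, Pow(1, 2)), 98)) = Mul(123, Add(Add(-4, 1), 98)) = Mul(123, Add(-3, 98)) = Mul(123, 95) = 11685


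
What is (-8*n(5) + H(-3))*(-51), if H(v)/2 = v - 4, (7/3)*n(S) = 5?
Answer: 11118/7 ≈ 1588.3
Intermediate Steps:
n(S) = 15/7 (n(S) = (3/7)*5 = 15/7)
H(v) = -8 + 2*v (H(v) = 2*(v - 4) = 2*(-4 + v) = -8 + 2*v)
(-8*n(5) + H(-3))*(-51) = (-8*15/7 + (-8 + 2*(-3)))*(-51) = (-120/7 + (-8 - 6))*(-51) = (-120/7 - 14)*(-51) = -218/7*(-51) = 11118/7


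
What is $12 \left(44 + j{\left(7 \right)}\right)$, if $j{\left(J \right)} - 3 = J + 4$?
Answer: $696$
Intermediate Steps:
$j{\left(J \right)} = 7 + J$ ($j{\left(J \right)} = 3 + \left(J + 4\right) = 3 + \left(4 + J\right) = 7 + J$)
$12 \left(44 + j{\left(7 \right)}\right) = 12 \left(44 + \left(7 + 7\right)\right) = 12 \left(44 + 14\right) = 12 \cdot 58 = 696$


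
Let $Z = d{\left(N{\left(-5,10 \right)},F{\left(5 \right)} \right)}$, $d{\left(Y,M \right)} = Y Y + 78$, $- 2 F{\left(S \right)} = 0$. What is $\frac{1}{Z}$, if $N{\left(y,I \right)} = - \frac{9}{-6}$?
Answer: $\frac{4}{321} \approx 0.012461$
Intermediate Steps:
$N{\left(y,I \right)} = \frac{3}{2}$ ($N{\left(y,I \right)} = \left(-9\right) \left(- \frac{1}{6}\right) = \frac{3}{2}$)
$F{\left(S \right)} = 0$ ($F{\left(S \right)} = \left(- \frac{1}{2}\right) 0 = 0$)
$d{\left(Y,M \right)} = 78 + Y^{2}$ ($d{\left(Y,M \right)} = Y^{2} + 78 = 78 + Y^{2}$)
$Z = \frac{321}{4}$ ($Z = 78 + \left(\frac{3}{2}\right)^{2} = 78 + \frac{9}{4} = \frac{321}{4} \approx 80.25$)
$\frac{1}{Z} = \frac{1}{\frac{321}{4}} = \frac{4}{321}$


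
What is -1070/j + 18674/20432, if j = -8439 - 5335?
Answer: 69769479/70357592 ≈ 0.99164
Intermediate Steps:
j = -13774
-1070/j + 18674/20432 = -1070/(-13774) + 18674/20432 = -1070*(-1/13774) + 18674*(1/20432) = 535/6887 + 9337/10216 = 69769479/70357592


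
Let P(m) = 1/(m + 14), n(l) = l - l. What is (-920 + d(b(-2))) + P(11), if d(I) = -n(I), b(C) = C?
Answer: -22999/25 ≈ -919.96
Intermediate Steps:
n(l) = 0
P(m) = 1/(14 + m)
d(I) = 0 (d(I) = -1*0 = 0)
(-920 + d(b(-2))) + P(11) = (-920 + 0) + 1/(14 + 11) = -920 + 1/25 = -22999/25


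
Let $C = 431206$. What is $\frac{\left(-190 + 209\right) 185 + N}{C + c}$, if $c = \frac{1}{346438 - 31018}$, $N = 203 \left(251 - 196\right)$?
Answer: $\frac{4630365600}{136010996521} \approx 0.034044$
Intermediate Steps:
$N = 11165$ ($N = 203 \cdot 55 = 11165$)
$c = \frac{1}{315420} \approx 3.1704 \cdot 10^{-6}$
$\frac{\left(-190 + 209\right) 185 + N}{C + c} = \frac{\left(-190 + 209\right) 185 + 11165}{431206 + \frac{1}{315420}} = \frac{19 \cdot 185 + 11165}{\frac{136010996521}{315420}} = \left(3515 + 11165\right) \frac{315420}{136010996521} = 14680 \cdot \frac{315420}{136010996521} = \frac{4630365600}{136010996521}$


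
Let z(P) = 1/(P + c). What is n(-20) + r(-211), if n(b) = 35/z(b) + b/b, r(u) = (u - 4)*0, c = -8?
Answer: -979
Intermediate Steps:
r(u) = 0 (r(u) = (-4 + u)*0 = 0)
z(P) = 1/(-8 + P) (z(P) = 1/(P - 8) = 1/(-8 + P))
n(b) = -279 + 35*b (n(b) = 35/(1/(-8 + b)) + b/b = 35*(-8 + b) + 1 = (-280 + 35*b) + 1 = -279 + 35*b)
n(-20) + r(-211) = (-279 + 35*(-20)) + 0 = (-279 - 700) + 0 = -979 + 0 = -979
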